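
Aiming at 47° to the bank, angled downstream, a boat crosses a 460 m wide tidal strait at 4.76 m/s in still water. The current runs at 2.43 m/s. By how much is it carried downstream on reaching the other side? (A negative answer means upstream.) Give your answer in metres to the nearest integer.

750 m

Perpendicular speed = 3.481 m/s; crossing time = 460 / 3.481 = 132.137 s.
Net downstream speed = 5.676 m/s.
Drift = 5.676 × 132.137 = 750.049 m (downstream).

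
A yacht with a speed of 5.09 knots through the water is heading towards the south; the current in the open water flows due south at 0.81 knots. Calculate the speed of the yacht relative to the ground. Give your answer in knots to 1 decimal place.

5.9 knots

Taking east as x and north as y: velocity relative to the water = (0.000, -5.090) knots; the water relative to ground = (0.000, -0.810) knots.
Velocity relative to ground = (0.000, -5.090) + (0.000, -0.810) = (0.000, -5.900) knots.
Speed = |(0.000, -5.900)| = 5.900 knots.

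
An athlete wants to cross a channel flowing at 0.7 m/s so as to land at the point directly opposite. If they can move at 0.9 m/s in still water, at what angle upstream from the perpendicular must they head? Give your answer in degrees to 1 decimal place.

51.1°

To cancel the current, the upstream component of the athlete's velocity must equal the flow: 0.9 sin θ = 0.7.
sin θ = 0.7 / 0.9 = 0.7778.
θ = arcsin(0.7778) = 51.058°.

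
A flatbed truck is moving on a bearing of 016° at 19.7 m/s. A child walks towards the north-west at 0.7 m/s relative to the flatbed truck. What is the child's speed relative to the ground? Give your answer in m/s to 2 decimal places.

20.05 m/s

Taking east as x and north as y: flatbed truck velocity = (5.430, 18.937) m/s; child velocity relative to flatbed truck = (-0.495, 0.495) m/s.
Velocity relative to ground = (5.430, 18.937) + (-0.495, 0.495) = (4.935, 19.432) m/s.
Speed = |(4.935, 19.432)| = 20.049 m/s.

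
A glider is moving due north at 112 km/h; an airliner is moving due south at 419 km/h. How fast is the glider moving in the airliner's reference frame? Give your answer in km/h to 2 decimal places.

531.00 km/h

Taking east as x and north as y: glider velocity = (0.000, 112.000) km/h; airliner velocity = (0.000, -419.000) km/h.
Velocity of glider relative to airliner = (0.000, 112.000) − (0.000, -419.000) = (0.000, 531.000) km/h.
Magnitude = |(0.000, 531.000)| = 531.000 km/h.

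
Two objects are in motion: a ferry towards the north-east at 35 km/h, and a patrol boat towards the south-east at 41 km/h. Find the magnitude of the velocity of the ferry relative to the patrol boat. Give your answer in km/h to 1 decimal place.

Taking east as x and north as y: ferry velocity = (24.749, 24.749) km/h; patrol boat velocity = (28.991, -28.991) km/h.
Velocity of ferry relative to patrol boat = (24.749, 24.749) − (28.991, -28.991) = (-4.243, 53.740) km/h.
Magnitude = |(-4.243, 53.740)| = 53.907 km/h.

53.9 km/h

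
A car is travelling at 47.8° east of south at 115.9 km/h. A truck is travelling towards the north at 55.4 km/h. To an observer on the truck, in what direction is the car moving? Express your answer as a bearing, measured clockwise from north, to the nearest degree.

147°

Taking east as x and north as y: car velocity = (85.859, -77.852) km/h; truck velocity = (0.000, 55.400) km/h.
Velocity of car relative to truck = (85.859, -77.852) − (0.000, 55.400) = (85.859, -133.252) km/h.
Bearing = atan2(85.86, -133.25) = 147.20° clockwise from north.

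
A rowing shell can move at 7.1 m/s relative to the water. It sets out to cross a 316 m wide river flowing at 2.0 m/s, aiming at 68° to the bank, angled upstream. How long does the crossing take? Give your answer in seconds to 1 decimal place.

48.0 s

The component of the rowing shell's velocity perpendicular to the bank is 7.1 × sin 68° = 6.583 m/s.
The flow acts along the bank and has no component across it.
Time = 316 / 6.583 = 48.002 s.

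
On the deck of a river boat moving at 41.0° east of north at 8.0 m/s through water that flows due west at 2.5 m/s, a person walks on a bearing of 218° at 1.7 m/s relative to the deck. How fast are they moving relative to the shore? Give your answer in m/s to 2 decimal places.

In east/north components (m/s): person relative to river boat = (-1.047, -1.340); river boat relative to water = (5.248, 6.038); water relative to ground = (-2.500, 0.000).
Sum = (1.702, 4.698) m/s.
Speed = |(1.702, 4.698)| = 4.997 m/s.

5.00 m/s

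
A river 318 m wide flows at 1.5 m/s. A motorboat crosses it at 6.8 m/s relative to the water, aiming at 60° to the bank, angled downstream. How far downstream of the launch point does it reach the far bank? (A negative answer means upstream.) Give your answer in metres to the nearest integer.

265 m

Perpendicular speed = 5.889 m/s; crossing time = 318 / 5.889 = 53.999 s.
Net downstream speed = 4.900 m/s.
Drift = 4.900 × 53.999 = 264.596 m (downstream).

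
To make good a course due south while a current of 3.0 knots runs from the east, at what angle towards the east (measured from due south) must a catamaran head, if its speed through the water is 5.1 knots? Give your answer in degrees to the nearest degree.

The current pushes perpendicular to the desired track; the heading must have a component into the current equal to 3.0 knots: 5.1 sin θ = 3.0.
sin θ = 0.5882, so θ = 36.032°.

36°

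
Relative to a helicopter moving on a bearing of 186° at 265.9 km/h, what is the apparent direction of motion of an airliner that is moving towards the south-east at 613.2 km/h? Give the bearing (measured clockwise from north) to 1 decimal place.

Taking east as x and north as y: airliner velocity = (433.598, -433.598) km/h; helicopter velocity = (-27.794, -264.443) km/h.
Velocity of airliner relative to helicopter = (433.598, -433.598) − (-27.794, -264.443) = (461.392, -169.155) km/h.
Bearing = atan2(461.39, -169.15) = 110.13° clockwise from north.

110.1°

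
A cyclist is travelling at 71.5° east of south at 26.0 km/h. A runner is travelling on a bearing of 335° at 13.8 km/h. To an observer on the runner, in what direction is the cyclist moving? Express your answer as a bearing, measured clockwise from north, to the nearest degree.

Taking east as x and north as y: cyclist velocity = (24.656, -8.250) km/h; runner velocity = (-5.832, 12.507) km/h.
Velocity of cyclist relative to runner = (24.656, -8.250) − (-5.832, 12.507) = (30.489, -20.757) km/h.
Bearing = atan2(30.49, -20.76) = 124.25° clockwise from north.

124°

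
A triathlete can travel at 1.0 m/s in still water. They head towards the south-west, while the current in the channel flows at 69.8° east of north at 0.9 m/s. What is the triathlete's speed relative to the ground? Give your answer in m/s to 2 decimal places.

Taking east as x and north as y: velocity relative to the water = (-0.707, -0.707) m/s; the water relative to ground = (0.845, 0.311) m/s.
Velocity relative to ground = (-0.707, -0.707) + (0.845, 0.311) = (0.138, -0.396) m/s.
Speed = |(0.138, -0.396)| = 0.420 m/s.

0.42 m/s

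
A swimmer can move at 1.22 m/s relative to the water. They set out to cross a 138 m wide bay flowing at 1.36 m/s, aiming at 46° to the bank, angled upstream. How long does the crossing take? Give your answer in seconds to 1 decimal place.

157.2 s

The component of the swimmer's velocity perpendicular to the bank is 1.22 × sin 46° = 0.878 m/s.
Only the cross-stream component determines the crossing time; the current contributes nothing perpendicular to the bank.
Time = 138 / 0.878 = 157.248 s.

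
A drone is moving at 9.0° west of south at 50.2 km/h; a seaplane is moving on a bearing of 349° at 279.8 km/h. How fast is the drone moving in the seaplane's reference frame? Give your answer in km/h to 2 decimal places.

Taking east as x and north as y: drone velocity = (-7.853, -49.582) km/h; seaplane velocity = (-53.388, 274.659) km/h.
Velocity of drone relative to seaplane = (-7.853, -49.582) − (-53.388, 274.659) = (45.535, -324.241) km/h.
Magnitude = |(45.535, -324.241)| = 327.423 km/h.

327.42 km/h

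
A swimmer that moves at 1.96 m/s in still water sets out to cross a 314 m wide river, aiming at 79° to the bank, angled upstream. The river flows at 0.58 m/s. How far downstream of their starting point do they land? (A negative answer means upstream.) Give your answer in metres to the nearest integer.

Perpendicular speed = 1.924 m/s; crossing time = 314 / 1.924 = 163.203 s.
Net downstream speed = 0.206 m/s.
Drift = 0.206 × 163.203 = 33.622 m (downstream).

34 m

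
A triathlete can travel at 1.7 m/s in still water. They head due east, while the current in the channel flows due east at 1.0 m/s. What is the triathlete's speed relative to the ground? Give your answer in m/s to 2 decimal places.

Taking east as x and north as y: velocity relative to the water = (1.700, 0.000) m/s; the water relative to ground = (1.000, 0.000) m/s.
Velocity relative to ground = (1.700, 0.000) + (1.000, 0.000) = (2.700, 0.000) m/s.
Speed = |(2.700, 0.000)| = 2.700 m/s.

2.70 m/s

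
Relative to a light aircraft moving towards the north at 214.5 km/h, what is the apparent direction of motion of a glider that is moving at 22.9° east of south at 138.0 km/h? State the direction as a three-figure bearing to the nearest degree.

171°

Taking east as x and north as y: glider velocity = (53.699, -127.124) km/h; light aircraft velocity = (0.000, 214.500) km/h.
Velocity of glider relative to light aircraft = (53.699, -127.124) − (0.000, 214.500) = (53.699, -341.624) km/h.
Bearing = atan2(53.70, -341.62) = 171.07° clockwise from north.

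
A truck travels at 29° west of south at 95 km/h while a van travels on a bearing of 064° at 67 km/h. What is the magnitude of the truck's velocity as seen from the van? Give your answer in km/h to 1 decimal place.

154.7 km/h

Taking east as x and north as y: truck velocity = (-46.057, -83.089) km/h; van velocity = (60.219, 29.371) km/h.
Velocity of truck relative to van = (-46.057, -83.089) − (60.219, 29.371) = (-106.276, -112.460) km/h.
Magnitude = |(-106.276, -112.460)| = 154.731 km/h.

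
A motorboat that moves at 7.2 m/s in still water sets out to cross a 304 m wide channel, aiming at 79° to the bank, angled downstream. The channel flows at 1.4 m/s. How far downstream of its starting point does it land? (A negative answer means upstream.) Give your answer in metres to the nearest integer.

119 m

Perpendicular speed = 7.068 m/s; crossing time = 304 / 7.068 = 43.012 s.
Net downstream speed = 2.774 m/s.
Drift = 2.774 × 43.012 = 119.309 m (downstream).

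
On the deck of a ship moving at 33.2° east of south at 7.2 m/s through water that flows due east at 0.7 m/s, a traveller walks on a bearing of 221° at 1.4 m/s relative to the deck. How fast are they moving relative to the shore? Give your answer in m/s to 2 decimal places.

8.00 m/s

In east/north components (m/s): traveller relative to ship = (-0.918, -1.057); ship relative to water = (3.942, -6.025); water relative to ground = (0.700, 0.000).
Sum = (3.724, -7.081) m/s.
Speed = |(3.724, -7.081)| = 8.001 m/s.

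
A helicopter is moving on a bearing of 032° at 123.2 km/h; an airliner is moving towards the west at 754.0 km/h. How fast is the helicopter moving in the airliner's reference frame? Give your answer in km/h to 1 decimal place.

Taking east as x and north as y: helicopter velocity = (65.286, 104.480) km/h; airliner velocity = (-754.000, 0.000) km/h.
Velocity of helicopter relative to airliner = (65.286, 104.480) − (-754.000, 0.000) = (819.286, 104.480) km/h.
Magnitude = |(819.286, 104.480)| = 825.921 km/h.

825.9 km/h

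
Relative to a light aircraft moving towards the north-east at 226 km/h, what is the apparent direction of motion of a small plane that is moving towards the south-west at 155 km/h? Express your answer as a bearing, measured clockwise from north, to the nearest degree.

Taking east as x and north as y: small plane velocity = (-109.602, -109.602) km/h; light aircraft velocity = (159.806, 159.806) km/h.
Velocity of small plane relative to light aircraft = (-109.602, -109.602) − (159.806, 159.806) = (-269.408, -269.408) km/h.
Bearing = atan2(-269.41, -269.41) = 225.00° clockwise from north.

225°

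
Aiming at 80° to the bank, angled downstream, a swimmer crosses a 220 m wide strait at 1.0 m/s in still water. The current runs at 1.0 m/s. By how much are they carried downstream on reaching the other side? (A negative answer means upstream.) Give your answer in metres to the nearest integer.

262 m

Perpendicular speed = 0.985 m/s; crossing time = 220 / 0.985 = 223.394 s.
Net downstream speed = 1.174 m/s.
Drift = 1.174 × 223.394 = 262.186 m (downstream).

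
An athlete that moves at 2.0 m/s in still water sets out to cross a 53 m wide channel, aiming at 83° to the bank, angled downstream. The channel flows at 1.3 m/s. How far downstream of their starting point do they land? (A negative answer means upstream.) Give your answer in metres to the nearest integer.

41 m

Perpendicular speed = 1.985 m/s; crossing time = 53 / 1.985 = 26.699 s.
Net downstream speed = 1.544 m/s.
Drift = 1.544 × 26.699 = 41.216 m (downstream).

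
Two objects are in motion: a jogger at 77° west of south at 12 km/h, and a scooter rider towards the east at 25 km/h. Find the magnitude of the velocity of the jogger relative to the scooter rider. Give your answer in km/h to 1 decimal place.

36.8 km/h

Taking east as x and north as y: jogger velocity = (-11.692, -2.699) km/h; scooter rider velocity = (25.000, 0.000) km/h.
Velocity of jogger relative to scooter rider = (-11.692, -2.699) − (25.000, 0.000) = (-36.692, -2.699) km/h.
Magnitude = |(-36.692, -2.699)| = 36.792 km/h.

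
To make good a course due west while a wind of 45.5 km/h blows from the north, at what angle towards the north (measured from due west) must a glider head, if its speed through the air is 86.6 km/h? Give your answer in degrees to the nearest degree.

32°

The wind pushes perpendicular to the desired track; the heading must have a component into the wind equal to 45.5 km/h: 86.6 sin θ = 45.5.
sin θ = 0.5254, so θ = 31.695°.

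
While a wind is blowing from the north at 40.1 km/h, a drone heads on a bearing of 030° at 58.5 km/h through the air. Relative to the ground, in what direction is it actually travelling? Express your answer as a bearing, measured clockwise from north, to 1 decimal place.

070.1°

Taking east as x and north as y: velocity relative to the air = (29.250, 50.662) km/h; the air relative to ground = (0.000, -40.100) km/h.
Velocity relative to ground = (29.250, 50.662) + (0.000, -40.100) = (29.250, 10.562) km/h.
Bearing = atan2(29.25, 10.56) = 70.14° clockwise from north.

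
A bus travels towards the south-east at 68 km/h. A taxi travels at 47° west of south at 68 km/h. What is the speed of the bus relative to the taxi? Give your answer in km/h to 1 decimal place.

Taking east as x and north as y: bus velocity = (48.083, -48.083) km/h; taxi velocity = (-49.732, -46.376) km/h.
Velocity of bus relative to taxi = (48.083, -48.083) − (-49.732, -46.376) = (97.815, -1.707) km/h.
Magnitude = |(97.815, -1.707)| = 97.830 km/h.

97.8 km/h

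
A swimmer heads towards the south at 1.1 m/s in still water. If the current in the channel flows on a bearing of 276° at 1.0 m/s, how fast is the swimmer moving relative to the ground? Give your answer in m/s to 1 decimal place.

1.4 m/s

Taking east as x and north as y: velocity relative to the water = (0.000, -1.100) m/s; the water relative to ground = (-0.995, 0.105) m/s.
Velocity relative to ground = (0.000, -1.100) + (-0.995, 0.105) = (-0.995, -0.995) m/s.
Speed = |(-0.995, -0.995)| = 1.407 m/s.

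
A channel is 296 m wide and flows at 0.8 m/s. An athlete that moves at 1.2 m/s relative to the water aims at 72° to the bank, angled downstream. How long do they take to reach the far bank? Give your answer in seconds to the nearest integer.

259 s

The component of the athlete's velocity perpendicular to the bank is 1.2 × sin 72° = 1.141 m/s.
The current is parallel to the bank, so it does not affect the crossing time.
Time = 296 / 1.141 = 259.361 s.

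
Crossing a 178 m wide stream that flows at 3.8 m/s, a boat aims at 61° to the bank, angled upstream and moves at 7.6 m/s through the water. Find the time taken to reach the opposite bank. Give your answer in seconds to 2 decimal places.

The component of the boat's velocity perpendicular to the bank is 7.6 × sin 61° = 6.647 m/s.
Only the cross-stream component determines the crossing time; the current contributes nothing perpendicular to the bank.
Time = 178 / 6.647 = 26.779 s.

26.78 s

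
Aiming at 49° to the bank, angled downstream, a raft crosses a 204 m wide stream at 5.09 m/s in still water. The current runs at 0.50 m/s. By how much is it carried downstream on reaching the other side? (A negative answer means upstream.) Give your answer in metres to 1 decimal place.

Perpendicular speed = 3.841 m/s; crossing time = 204 / 3.841 = 53.105 s.
Net downstream speed = 3.839 m/s.
Drift = 3.839 × 53.105 = 203.887 m (downstream).

203.9 m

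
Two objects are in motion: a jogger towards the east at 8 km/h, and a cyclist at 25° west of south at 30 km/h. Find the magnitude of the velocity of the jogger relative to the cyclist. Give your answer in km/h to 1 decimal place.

Taking east as x and north as y: jogger velocity = (8.000, 0.000) km/h; cyclist velocity = (-12.679, -27.189) km/h.
Velocity of jogger relative to cyclist = (8.000, 0.000) − (-12.679, -27.189) = (20.679, 27.189) km/h.
Magnitude = |(20.679, 27.189)| = 34.159 km/h.

34.2 km/h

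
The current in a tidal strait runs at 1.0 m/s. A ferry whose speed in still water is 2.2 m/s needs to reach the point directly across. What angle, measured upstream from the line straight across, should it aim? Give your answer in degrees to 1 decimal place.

27.0°

To cancel the current, the upstream component of the ferry's velocity must equal the flow: 2.2 sin θ = 1.0.
sin θ = 1.0 / 2.2 = 0.4545.
θ = arcsin(0.4545) = 27.036°.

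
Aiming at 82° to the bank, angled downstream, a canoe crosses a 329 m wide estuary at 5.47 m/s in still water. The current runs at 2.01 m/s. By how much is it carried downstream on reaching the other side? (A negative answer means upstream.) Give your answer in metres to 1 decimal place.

168.3 m

Perpendicular speed = 5.417 m/s; crossing time = 329 / 5.417 = 60.737 s.
Net downstream speed = 2.771 m/s.
Drift = 2.771 × 60.737 = 168.320 m (downstream).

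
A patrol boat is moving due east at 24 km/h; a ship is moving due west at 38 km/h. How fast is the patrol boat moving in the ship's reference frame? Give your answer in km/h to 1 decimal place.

62.0 km/h

Taking east as x and north as y: patrol boat velocity = (24.000, 0.000) km/h; ship velocity = (-38.000, 0.000) km/h.
Velocity of patrol boat relative to ship = (24.000, 0.000) − (-38.000, 0.000) = (62.000, 0.000) km/h.
Magnitude = |(62.000, 0.000)| = 62.000 km/h.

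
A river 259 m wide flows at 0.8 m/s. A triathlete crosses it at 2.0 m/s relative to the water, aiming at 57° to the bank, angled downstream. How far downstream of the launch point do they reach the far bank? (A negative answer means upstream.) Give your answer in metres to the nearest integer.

Perpendicular speed = 1.677 m/s; crossing time = 259 / 1.677 = 154.411 s.
Net downstream speed = 1.889 m/s.
Drift = 1.889 × 154.411 = 291.725 m (downstream).

292 m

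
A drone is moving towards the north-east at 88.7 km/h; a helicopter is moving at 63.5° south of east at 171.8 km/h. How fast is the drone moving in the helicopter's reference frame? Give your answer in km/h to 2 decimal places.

216.92 km/h

Taking east as x and north as y: drone velocity = (62.720, 62.720) km/h; helicopter velocity = (76.657, -153.750) km/h.
Velocity of drone relative to helicopter = (62.720, 62.720) − (76.657, -153.750) = (-13.936, 216.470) km/h.
Magnitude = |(-13.936, 216.470)| = 216.918 km/h.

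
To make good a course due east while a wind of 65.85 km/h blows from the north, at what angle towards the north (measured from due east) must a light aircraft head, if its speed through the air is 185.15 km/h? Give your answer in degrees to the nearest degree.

The wind pushes perpendicular to the desired track; the heading must have a component into the wind equal to 65.85 km/h: 185.15 sin θ = 65.85.
sin θ = 0.3557, so θ = 20.834°.

21°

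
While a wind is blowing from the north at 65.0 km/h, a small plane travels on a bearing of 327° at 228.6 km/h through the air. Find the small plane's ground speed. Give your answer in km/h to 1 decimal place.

177.6 km/h

Taking east as x and north as y: velocity relative to the air = (-124.504, 191.720) km/h; the air relative to ground = (0.000, -65.000) km/h.
Velocity relative to ground = (-124.504, 191.720) + (0.000, -65.000) = (-124.504, 126.720) km/h.
Speed = |(-124.504, 126.720)| = 177.650 km/h.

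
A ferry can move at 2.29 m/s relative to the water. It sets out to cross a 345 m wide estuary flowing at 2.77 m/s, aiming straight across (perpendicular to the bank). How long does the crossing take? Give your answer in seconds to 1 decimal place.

The component of the ferry's velocity perpendicular to the bank is 2.29 m/s.
The flow acts along the bank and has no component across it.
Time = 345 / 2.290 = 150.655 s.

150.7 s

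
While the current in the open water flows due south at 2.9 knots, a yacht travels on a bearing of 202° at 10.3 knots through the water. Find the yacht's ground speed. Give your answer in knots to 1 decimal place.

Taking east as x and north as y: velocity relative to the water = (-3.858, -9.550) knots; the water relative to ground = (0.000, -2.900) knots.
Velocity relative to ground = (-3.858, -9.550) + (0.000, -2.900) = (-3.858, -12.450) knots.
Speed = |(-3.858, -12.450)| = 13.034 knots.

13.0 knots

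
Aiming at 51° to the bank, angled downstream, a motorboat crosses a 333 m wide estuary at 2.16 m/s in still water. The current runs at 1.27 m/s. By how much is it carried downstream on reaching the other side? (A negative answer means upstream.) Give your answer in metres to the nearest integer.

Perpendicular speed = 1.679 m/s; crossing time = 333 / 1.679 = 198.375 s.
Net downstream speed = 2.629 m/s.
Drift = 2.629 × 198.375 = 521.595 m (downstream).

522 m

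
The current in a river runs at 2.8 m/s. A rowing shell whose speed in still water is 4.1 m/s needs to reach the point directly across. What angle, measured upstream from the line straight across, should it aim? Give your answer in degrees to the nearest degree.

To cancel the current, the upstream component of the rowing shell's velocity must equal the flow: 4.1 sin θ = 2.8.
sin θ = 2.8 / 4.1 = 0.6829.
θ = arcsin(0.6829) = 43.073°.

43°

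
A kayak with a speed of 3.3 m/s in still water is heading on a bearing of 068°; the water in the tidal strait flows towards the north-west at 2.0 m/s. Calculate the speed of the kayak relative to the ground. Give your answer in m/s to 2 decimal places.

Taking east as x and north as y: velocity relative to the water = (3.060, 1.236) m/s; the water relative to ground = (-1.414, 1.414) m/s.
Velocity relative to ground = (3.060, 1.236) + (-1.414, 1.414) = (1.645, 2.650) m/s.
Speed = |(1.645, 2.650)| = 3.120 m/s.

3.12 m/s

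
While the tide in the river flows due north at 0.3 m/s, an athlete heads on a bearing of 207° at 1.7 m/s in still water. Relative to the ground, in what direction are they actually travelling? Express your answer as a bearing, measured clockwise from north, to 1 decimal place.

Taking east as x and north as y: velocity relative to the water = (-0.772, -1.515) m/s; the water relative to ground = (0.000, 0.300) m/s.
Velocity relative to ground = (-0.772, -1.515) + (0.000, 0.300) = (-0.772, -1.215) m/s.
Bearing = atan2(-0.77, -1.21) = 212.43° clockwise from north.

212.4°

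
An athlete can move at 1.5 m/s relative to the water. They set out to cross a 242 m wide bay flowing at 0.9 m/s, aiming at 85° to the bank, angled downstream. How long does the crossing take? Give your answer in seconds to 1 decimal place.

The component of the athlete's velocity perpendicular to the bank is 1.5 × sin 85° = 1.494 m/s.
The current is parallel to the bank, so it does not affect the crossing time.
Time = 242 / 1.494 = 161.950 s.

161.9 s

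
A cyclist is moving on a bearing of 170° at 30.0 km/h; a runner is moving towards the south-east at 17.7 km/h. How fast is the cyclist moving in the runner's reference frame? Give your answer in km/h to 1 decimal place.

Taking east as x and north as y: cyclist velocity = (5.209, -29.544) km/h; runner velocity = (12.516, -12.516) km/h.
Velocity of cyclist relative to runner = (5.209, -29.544) − (12.516, -12.516) = (-7.306, -17.028) km/h.
Magnitude = |(-7.306, -17.028)| = 18.530 km/h.

18.5 km/h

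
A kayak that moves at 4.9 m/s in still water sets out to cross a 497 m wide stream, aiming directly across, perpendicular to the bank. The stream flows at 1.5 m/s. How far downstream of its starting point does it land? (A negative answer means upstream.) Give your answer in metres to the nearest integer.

152 m

Perpendicular speed = 4.900 m/s; crossing time = 497 / 4.900 = 101.429 s.
Net downstream speed = 1.500 m/s.
Drift = 1.500 × 101.429 = 152.143 m (downstream).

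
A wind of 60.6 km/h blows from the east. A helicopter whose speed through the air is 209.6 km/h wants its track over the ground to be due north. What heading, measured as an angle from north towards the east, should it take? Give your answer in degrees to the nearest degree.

17°

The wind pushes perpendicular to the desired track; the heading must have a component into the wind equal to 60.6 km/h: 209.6 sin θ = 60.6.
sin θ = 0.2891, so θ = 16.805°.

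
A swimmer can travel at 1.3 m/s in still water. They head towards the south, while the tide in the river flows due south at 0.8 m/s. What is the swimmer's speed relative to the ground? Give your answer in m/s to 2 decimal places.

2.10 m/s

Taking east as x and north as y: velocity relative to the water = (0.000, -1.300) m/s; the water relative to ground = (0.000, -0.800) m/s.
Velocity relative to ground = (0.000, -1.300) + (0.000, -0.800) = (0.000, -2.100) m/s.
Speed = |(0.000, -2.100)| = 2.100 m/s.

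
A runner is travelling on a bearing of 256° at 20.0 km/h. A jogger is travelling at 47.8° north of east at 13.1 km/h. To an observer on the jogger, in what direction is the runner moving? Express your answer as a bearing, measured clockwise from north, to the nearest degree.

243°

Taking east as x and north as y: runner velocity = (-19.406, -4.838) km/h; jogger velocity = (8.800, 9.705) km/h.
Velocity of runner relative to jogger = (-19.406, -4.838) − (8.800, 9.705) = (-28.205, -14.543) km/h.
Bearing = atan2(-28.21, -14.54) = 242.72° clockwise from north.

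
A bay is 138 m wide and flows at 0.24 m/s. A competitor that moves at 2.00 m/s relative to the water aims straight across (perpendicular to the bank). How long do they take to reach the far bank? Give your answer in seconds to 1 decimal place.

The component of the competitor's velocity perpendicular to the bank is 2.00 m/s.
The current is parallel to the bank, so it does not affect the crossing time.
Time = 138 / 2.000 = 69.000 s.

69.0 s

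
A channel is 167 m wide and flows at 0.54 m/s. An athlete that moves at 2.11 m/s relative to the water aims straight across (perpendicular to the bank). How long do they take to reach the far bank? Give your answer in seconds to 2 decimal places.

The component of the athlete's velocity perpendicular to the bank is 2.11 m/s.
Only the cross-stream component determines the crossing time; the current contributes nothing perpendicular to the bank.
Time = 167 / 2.110 = 79.147 s.

79.15 s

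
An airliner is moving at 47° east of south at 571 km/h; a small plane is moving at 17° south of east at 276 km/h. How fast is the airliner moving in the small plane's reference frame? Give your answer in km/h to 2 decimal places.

344.85 km/h

Taking east as x and north as y: airliner velocity = (417.603, -389.421) km/h; small plane velocity = (263.940, -80.695) km/h.
Velocity of airliner relative to small plane = (417.603, -389.421) − (263.940, -80.695) = (153.663, -308.726) km/h.
Magnitude = |(153.663, -308.726)| = 344.854 km/h.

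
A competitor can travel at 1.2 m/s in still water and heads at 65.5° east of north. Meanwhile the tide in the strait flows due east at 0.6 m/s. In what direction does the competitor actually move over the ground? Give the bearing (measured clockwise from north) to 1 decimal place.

Taking east as x and north as y: velocity relative to the water = (1.092, 0.498) m/s; the water relative to ground = (0.600, 0.000) m/s.
Velocity relative to ground = (1.092, 0.498) + (0.600, 0.000) = (1.692, 0.498) m/s.
Bearing = atan2(1.69, 0.50) = 73.61° clockwise from north.

073.6°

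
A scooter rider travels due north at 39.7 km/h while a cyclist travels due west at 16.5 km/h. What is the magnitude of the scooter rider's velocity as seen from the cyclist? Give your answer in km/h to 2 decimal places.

Taking east as x and north as y: scooter rider velocity = (0.000, 39.700) km/h; cyclist velocity = (-16.500, 0.000) km/h.
Velocity of scooter rider relative to cyclist = (0.000, 39.700) − (-16.500, 0.000) = (16.500, 39.700) km/h.
Magnitude = |(16.500, 39.700)| = 42.992 km/h.

42.99 km/h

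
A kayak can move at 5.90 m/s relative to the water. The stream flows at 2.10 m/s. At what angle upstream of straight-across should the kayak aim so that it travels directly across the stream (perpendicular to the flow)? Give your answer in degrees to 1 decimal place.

To cancel the current, the upstream component of the kayak's velocity must equal the flow: 5.90 sin θ = 2.10.
sin θ = 2.10 / 5.90 = 0.3559.
θ = arcsin(0.3559) = 20.851°.

20.9°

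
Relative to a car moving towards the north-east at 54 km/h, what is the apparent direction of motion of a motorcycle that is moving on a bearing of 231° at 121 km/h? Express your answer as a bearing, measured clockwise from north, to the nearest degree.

229°

Taking east as x and north as y: motorcycle velocity = (-94.035, -76.148) km/h; car velocity = (38.184, 38.184) km/h.
Velocity of motorcycle relative to car = (-94.035, -76.148) − (38.184, 38.184) = (-132.218, -114.332) km/h.
Bearing = atan2(-132.22, -114.33) = 229.15° clockwise from north.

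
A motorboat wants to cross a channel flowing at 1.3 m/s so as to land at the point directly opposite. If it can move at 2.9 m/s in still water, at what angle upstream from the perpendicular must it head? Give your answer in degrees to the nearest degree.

27°

To cancel the current, the upstream component of the motorboat's velocity must equal the flow: 2.9 sin θ = 1.3.
sin θ = 1.3 / 2.9 = 0.4483.
θ = arcsin(0.4483) = 26.633°.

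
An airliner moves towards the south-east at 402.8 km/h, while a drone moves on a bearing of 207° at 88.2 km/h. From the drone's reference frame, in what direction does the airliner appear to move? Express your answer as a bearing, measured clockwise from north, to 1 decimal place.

Taking east as x and north as y: airliner velocity = (284.823, -284.823) km/h; drone velocity = (-40.042, -78.587) km/h.
Velocity of airliner relative to drone = (284.823, -284.823) − (-40.042, -78.587) = (324.865, -206.236) km/h.
Bearing = atan2(324.86, -206.24) = 122.41° clockwise from north.

122.4°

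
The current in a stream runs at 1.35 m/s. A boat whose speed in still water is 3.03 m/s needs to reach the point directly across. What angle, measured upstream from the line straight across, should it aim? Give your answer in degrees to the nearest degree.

26°

To cancel the current, the upstream component of the boat's velocity must equal the flow: 3.03 sin θ = 1.35.
sin θ = 1.35 / 3.03 = 0.4455.
θ = arcsin(0.4455) = 26.458°.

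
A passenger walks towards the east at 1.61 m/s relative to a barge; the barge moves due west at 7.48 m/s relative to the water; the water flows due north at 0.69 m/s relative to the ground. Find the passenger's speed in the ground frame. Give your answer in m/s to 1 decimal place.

In east/north components (m/s): passenger relative to barge = (1.610, 0.000); barge relative to water = (-7.480, 0.000); water relative to ground = (0.000, 0.690).
Sum = (-5.870, 0.690) m/s.
Speed = |(-5.870, 0.690)| = 5.910 m/s.

5.9 m/s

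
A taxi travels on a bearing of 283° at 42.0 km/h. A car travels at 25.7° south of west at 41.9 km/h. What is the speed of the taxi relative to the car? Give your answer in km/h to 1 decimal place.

Taking east as x and north as y: taxi velocity = (-40.924, 9.448) km/h; car velocity = (-37.755, -18.170) km/h.
Velocity of taxi relative to car = (-40.924, 9.448) − (-37.755, -18.170) = (-3.168, 27.618) km/h.
Magnitude = |(-3.168, 27.618)| = 27.799 km/h.

27.8 km/h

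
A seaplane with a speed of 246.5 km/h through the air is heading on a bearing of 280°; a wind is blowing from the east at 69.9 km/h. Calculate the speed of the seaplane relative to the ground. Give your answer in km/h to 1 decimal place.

Taking east as x and north as y: velocity relative to the air = (-242.755, 42.804) km/h; the air relative to ground = (-69.900, 0.000) km/h.
Velocity relative to ground = (-242.755, 42.804) + (-69.900, 0.000) = (-312.655, 42.804) km/h.
Speed = |(-312.655, 42.804)| = 315.572 km/h.

315.6 km/h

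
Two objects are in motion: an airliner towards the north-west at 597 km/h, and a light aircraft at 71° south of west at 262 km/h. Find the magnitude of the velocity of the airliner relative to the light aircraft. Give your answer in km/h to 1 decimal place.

Taking east as x and north as y: airliner velocity = (-422.143, 422.143) km/h; light aircraft velocity = (-85.299, -247.726) km/h.
Velocity of airliner relative to light aircraft = (-422.143, 422.143) − (-85.299, -247.726) = (-336.844, 669.869) km/h.
Magnitude = |(-336.844, 669.869)| = 749.792 km/h.

749.8 km/h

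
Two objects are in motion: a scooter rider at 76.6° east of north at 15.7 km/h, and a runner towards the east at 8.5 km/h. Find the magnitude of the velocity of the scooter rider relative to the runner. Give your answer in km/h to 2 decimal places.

7.69 km/h

Taking east as x and north as y: scooter rider velocity = (15.273, 3.638) km/h; runner velocity = (8.500, 0.000) km/h.
Velocity of scooter rider relative to runner = (15.273, 3.638) − (8.500, 0.000) = (6.773, 3.638) km/h.
Magnitude = |(6.773, 3.638)| = 7.688 km/h.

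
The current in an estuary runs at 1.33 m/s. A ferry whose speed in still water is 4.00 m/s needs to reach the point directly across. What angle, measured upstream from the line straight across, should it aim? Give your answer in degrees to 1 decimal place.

To cancel the current, the upstream component of the ferry's velocity must equal the flow: 4.00 sin θ = 1.33.
sin θ = 1.33 / 4.00 = 0.3325.
θ = arcsin(0.3325) = 19.421°.

19.4°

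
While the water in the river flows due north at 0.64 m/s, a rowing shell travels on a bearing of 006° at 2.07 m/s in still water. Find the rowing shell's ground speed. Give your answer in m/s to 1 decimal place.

2.7 m/s

Taking east as x and north as y: velocity relative to the water = (0.216, 2.059) m/s; the water relative to ground = (0.000, 0.640) m/s.
Velocity relative to ground = (0.216, 2.059) + (0.000, 0.640) = (0.216, 2.699) m/s.
Speed = |(0.216, 2.699)| = 2.707 m/s.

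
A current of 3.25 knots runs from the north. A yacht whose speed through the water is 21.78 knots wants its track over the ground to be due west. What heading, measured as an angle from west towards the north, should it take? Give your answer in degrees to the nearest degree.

The current pushes perpendicular to the desired track; the heading must have a component into the current equal to 3.25 knots: 21.78 sin θ = 3.25.
sin θ = 0.1492, so θ = 8.582°.

9°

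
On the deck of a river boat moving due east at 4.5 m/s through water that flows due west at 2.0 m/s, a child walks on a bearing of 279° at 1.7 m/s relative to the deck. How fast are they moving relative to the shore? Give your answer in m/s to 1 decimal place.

0.9 m/s

In east/north components (m/s): child relative to river boat = (-1.679, 0.266); river boat relative to water = (4.500, 0.000); water relative to ground = (-2.000, 0.000).
Sum = (0.821, 0.266) m/s.
Speed = |(0.821, 0.266)| = 0.863 m/s.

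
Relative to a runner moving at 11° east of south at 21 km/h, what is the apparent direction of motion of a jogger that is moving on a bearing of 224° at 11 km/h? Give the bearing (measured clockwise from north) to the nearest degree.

317°

Taking east as x and north as y: jogger velocity = (-7.641, -7.913) km/h; runner velocity = (4.007, -20.614) km/h.
Velocity of jogger relative to runner = (-7.641, -7.913) − (4.007, -20.614) = (-11.648, 12.701) km/h.
Bearing = atan2(-11.65, 12.70) = 317.48° clockwise from north.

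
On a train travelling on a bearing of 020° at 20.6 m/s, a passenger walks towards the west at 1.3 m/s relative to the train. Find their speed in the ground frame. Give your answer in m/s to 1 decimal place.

Taking east as x and north as y: train velocity = (7.046, 19.358) m/s; passenger velocity relative to train = (-1.300, 0.000) m/s.
Velocity relative to ground = (7.046, 19.358) + (-1.300, 0.000) = (5.746, 19.358) m/s.
Speed = |(5.746, 19.358)| = 20.192 m/s.

20.2 m/s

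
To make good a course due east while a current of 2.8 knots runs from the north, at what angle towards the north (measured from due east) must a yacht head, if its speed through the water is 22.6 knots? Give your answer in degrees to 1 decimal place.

The current pushes perpendicular to the desired track; the heading must have a component into the current equal to 2.8 knots: 22.6 sin θ = 2.8.
sin θ = 0.1239, so θ = 7.117°.

7.1°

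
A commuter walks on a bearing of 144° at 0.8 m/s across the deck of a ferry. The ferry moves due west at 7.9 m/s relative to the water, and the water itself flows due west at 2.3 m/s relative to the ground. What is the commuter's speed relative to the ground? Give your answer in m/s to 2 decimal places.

In east/north components (m/s): commuter relative to ferry = (0.470, -0.647); ferry relative to water = (-7.900, 0.000); water relative to ground = (-2.300, 0.000).
Sum = (-9.730, -0.647) m/s.
Speed = |(-9.730, -0.647)| = 9.751 m/s.

9.75 m/s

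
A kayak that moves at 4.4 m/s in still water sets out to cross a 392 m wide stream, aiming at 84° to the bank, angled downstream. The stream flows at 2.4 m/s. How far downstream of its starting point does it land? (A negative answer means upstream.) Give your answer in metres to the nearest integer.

256 m

Perpendicular speed = 4.376 m/s; crossing time = 392 / 4.376 = 89.582 s.
Net downstream speed = 2.860 m/s.
Drift = 2.860 × 89.582 = 256.197 m (downstream).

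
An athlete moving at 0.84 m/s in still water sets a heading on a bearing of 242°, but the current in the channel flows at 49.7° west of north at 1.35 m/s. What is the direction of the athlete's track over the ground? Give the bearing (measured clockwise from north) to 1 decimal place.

285.1°

Taking east as x and north as y: velocity relative to the water = (-0.742, -0.394) m/s; the water relative to ground = (-1.030, 0.873) m/s.
Velocity relative to ground = (-0.742, -0.394) + (-1.030, 0.873) = (-1.771, 0.479) m/s.
Bearing = atan2(-1.77, 0.48) = 285.13° clockwise from north.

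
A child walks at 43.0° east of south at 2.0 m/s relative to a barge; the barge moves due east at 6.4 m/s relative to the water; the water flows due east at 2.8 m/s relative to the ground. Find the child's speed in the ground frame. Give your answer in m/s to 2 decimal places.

In east/north components (m/s): child relative to barge = (1.364, -1.463); barge relative to water = (6.400, 0.000); water relative to ground = (2.800, 0.000).
Sum = (10.564, -1.463) m/s.
Speed = |(10.564, -1.463)| = 10.665 m/s.

10.66 m/s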